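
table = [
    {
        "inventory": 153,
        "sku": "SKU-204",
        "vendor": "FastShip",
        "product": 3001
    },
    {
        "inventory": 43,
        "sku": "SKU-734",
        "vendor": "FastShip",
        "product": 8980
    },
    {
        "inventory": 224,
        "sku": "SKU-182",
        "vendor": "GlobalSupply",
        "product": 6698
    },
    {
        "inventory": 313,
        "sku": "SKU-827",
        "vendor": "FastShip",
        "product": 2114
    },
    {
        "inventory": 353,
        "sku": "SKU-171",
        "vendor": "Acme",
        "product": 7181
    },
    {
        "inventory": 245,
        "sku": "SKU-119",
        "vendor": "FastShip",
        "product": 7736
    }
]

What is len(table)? 6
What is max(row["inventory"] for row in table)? 353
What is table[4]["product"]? 7181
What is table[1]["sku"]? "SKU-734"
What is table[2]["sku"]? "SKU-182"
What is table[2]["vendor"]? "GlobalSupply"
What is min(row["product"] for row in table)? 2114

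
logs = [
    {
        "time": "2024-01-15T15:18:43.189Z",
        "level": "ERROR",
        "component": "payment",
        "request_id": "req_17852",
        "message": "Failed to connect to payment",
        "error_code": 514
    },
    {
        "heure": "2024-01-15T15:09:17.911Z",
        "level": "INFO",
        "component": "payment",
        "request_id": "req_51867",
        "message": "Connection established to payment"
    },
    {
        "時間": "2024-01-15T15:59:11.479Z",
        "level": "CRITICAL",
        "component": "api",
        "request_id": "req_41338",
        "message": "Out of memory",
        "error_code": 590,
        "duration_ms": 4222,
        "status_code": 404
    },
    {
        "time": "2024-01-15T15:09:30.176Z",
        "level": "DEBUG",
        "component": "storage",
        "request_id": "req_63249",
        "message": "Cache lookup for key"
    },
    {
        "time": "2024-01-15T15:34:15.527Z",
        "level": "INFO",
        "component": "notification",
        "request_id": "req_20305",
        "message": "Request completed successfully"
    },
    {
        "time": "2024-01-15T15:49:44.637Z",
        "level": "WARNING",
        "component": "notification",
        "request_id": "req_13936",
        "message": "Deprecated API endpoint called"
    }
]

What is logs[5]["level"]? "WARNING"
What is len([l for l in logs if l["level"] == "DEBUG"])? 1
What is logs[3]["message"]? "Cache lookup for key"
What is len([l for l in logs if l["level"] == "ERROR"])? 1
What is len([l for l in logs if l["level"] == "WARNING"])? 1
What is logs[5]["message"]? "Deprecated API endpoint called"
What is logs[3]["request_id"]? "req_63249"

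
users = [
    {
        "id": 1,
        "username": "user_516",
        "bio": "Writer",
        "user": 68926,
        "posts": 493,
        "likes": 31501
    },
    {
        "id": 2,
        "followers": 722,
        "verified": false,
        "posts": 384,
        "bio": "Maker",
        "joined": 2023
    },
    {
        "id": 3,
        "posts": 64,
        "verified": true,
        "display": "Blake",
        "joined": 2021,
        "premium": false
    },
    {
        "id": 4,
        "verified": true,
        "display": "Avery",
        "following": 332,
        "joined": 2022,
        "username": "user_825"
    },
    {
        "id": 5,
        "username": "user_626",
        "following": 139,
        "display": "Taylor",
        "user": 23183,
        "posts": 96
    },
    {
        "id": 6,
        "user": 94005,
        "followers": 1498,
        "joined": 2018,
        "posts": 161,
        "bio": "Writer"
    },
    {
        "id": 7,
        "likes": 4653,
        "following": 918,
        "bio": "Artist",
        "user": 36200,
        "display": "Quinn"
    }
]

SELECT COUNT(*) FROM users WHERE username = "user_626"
1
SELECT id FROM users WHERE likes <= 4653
[7]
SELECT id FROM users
[1, 2, 3, 4, 5, 6, 7]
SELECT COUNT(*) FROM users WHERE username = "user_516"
1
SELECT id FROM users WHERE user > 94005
[]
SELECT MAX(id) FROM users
7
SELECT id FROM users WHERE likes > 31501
[]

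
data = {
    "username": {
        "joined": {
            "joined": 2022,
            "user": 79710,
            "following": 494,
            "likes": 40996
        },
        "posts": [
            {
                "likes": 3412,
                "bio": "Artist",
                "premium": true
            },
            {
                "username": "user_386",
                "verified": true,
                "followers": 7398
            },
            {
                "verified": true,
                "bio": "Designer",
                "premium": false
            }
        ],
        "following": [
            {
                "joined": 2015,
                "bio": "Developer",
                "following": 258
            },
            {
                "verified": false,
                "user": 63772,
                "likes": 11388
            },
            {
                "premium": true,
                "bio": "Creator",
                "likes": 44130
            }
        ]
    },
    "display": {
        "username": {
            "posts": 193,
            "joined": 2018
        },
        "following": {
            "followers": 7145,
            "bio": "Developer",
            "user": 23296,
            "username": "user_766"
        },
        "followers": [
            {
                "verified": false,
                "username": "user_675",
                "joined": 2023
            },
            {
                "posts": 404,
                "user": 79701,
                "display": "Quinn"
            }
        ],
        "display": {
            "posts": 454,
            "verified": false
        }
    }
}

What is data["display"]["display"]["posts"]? 454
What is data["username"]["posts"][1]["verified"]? True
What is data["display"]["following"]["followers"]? 7145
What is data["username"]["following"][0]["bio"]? "Developer"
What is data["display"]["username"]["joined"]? 2018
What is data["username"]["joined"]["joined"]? 2022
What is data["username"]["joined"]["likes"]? 40996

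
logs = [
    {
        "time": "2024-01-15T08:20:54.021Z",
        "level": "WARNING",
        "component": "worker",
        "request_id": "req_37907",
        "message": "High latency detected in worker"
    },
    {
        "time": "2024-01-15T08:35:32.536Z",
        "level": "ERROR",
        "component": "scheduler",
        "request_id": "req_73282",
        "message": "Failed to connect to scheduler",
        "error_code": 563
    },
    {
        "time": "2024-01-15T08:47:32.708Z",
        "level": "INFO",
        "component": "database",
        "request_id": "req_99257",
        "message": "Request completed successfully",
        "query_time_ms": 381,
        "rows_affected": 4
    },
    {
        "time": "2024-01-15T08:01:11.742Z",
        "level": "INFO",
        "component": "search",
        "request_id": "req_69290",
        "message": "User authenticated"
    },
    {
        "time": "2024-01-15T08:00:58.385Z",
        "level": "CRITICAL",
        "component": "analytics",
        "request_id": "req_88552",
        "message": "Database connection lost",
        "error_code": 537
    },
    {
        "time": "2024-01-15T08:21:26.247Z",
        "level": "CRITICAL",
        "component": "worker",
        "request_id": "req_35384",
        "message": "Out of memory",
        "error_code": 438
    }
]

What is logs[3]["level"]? "INFO"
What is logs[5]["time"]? "2024-01-15T08:21:26.247Z"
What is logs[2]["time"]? "2024-01-15T08:47:32.708Z"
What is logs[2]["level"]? "INFO"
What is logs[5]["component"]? "worker"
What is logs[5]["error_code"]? 438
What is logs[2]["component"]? "database"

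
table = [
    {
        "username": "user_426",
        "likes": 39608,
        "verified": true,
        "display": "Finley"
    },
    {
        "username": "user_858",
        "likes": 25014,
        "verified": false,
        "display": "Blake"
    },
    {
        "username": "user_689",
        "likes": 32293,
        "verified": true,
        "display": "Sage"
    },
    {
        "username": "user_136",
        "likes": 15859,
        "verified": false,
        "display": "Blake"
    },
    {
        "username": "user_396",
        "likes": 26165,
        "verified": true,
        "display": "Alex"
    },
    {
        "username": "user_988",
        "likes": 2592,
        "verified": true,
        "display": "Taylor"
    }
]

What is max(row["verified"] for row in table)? True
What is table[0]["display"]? "Finley"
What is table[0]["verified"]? True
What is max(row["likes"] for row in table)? 39608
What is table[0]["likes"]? 39608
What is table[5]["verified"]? True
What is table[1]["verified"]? False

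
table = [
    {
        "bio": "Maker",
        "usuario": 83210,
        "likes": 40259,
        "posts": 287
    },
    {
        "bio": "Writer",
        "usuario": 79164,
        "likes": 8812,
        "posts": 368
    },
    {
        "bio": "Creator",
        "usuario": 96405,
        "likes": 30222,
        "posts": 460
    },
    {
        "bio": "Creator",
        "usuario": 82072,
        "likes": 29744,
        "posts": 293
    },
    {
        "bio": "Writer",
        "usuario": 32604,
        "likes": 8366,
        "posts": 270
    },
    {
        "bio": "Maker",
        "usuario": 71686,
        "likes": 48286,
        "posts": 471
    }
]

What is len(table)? 6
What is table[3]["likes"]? 29744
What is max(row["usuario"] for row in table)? 96405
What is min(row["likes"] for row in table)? 8366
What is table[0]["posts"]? 287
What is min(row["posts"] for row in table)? 270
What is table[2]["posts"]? 460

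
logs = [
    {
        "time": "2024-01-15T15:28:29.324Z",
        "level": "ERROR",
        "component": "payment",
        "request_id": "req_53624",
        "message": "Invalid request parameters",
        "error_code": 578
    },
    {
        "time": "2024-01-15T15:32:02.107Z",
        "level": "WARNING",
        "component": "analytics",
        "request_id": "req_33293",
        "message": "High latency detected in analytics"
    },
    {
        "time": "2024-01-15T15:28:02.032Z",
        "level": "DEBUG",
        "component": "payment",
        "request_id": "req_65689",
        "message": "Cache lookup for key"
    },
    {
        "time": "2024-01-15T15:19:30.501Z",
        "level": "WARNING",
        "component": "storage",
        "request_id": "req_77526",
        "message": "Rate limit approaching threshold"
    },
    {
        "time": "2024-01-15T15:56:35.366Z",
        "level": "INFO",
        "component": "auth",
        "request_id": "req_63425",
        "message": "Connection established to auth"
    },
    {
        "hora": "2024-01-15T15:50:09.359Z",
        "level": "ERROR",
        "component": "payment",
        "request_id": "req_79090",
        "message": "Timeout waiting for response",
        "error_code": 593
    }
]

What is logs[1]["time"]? "2024-01-15T15:32:02.107Z"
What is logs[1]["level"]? "WARNING"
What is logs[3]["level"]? "WARNING"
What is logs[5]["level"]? "ERROR"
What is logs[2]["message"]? "Cache lookup for key"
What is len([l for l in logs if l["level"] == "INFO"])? 1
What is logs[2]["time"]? "2024-01-15T15:28:02.032Z"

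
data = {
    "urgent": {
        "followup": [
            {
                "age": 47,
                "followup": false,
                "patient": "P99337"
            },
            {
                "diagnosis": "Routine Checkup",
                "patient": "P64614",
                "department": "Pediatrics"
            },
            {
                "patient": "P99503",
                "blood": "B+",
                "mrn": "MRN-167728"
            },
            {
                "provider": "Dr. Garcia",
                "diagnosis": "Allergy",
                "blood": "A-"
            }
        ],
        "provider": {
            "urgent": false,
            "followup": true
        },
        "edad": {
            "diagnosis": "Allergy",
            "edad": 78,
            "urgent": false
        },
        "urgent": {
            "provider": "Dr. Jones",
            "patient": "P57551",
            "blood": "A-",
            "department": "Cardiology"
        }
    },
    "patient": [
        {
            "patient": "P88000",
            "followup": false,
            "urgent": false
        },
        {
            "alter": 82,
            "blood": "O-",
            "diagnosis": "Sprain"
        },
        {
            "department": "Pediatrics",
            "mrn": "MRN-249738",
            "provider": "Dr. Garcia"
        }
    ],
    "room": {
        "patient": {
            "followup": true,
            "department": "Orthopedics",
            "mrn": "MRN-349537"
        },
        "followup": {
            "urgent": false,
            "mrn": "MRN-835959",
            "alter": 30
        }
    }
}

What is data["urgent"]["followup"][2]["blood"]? "B+"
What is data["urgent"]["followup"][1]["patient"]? "P64614"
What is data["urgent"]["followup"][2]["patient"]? "P99503"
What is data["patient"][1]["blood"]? "O-"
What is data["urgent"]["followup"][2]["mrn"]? "MRN-167728"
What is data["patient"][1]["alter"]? 82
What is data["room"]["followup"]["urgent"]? False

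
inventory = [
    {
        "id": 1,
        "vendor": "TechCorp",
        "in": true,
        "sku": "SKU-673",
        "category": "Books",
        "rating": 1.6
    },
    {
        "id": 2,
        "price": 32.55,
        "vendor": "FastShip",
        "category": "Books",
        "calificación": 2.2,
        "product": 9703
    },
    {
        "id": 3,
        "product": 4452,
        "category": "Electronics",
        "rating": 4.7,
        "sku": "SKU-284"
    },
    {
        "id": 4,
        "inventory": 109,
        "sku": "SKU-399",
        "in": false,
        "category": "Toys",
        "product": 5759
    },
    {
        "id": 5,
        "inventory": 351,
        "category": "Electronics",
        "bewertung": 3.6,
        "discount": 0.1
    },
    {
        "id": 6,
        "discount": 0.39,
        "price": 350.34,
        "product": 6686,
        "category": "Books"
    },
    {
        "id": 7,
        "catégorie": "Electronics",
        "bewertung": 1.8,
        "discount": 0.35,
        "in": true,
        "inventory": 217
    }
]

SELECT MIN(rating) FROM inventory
1.6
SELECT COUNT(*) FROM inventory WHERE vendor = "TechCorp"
1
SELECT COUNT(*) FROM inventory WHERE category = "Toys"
1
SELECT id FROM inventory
[1, 2, 3, 4, 5, 6, 7]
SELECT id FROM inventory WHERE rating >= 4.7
[3]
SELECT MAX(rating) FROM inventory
4.7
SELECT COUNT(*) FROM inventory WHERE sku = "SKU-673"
1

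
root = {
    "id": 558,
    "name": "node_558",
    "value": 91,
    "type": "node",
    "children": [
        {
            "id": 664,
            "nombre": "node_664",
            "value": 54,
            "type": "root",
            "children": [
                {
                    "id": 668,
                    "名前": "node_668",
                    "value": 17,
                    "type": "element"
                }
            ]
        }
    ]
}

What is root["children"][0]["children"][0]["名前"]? "node_668"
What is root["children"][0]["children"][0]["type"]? "element"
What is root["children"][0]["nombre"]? "node_664"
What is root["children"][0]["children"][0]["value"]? 17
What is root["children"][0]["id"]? 664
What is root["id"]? 558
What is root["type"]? "node"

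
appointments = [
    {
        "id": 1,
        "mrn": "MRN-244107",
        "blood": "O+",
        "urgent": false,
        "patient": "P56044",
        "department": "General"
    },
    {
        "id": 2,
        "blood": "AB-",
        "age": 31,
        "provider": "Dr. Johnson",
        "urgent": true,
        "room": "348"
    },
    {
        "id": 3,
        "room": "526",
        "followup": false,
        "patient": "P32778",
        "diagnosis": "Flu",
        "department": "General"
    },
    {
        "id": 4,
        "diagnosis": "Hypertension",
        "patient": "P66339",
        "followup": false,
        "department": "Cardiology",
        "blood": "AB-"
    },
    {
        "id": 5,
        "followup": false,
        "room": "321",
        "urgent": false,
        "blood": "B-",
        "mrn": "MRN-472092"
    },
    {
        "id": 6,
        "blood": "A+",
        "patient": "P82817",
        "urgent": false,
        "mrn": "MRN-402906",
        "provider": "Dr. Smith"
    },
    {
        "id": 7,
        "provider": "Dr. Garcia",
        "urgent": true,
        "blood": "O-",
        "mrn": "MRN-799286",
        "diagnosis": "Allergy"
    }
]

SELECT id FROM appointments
[1, 2, 3, 4, 5, 6, 7]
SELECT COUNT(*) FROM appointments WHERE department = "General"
2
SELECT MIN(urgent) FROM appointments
False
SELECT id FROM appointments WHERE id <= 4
[1, 2, 3, 4]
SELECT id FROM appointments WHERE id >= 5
[5, 6, 7]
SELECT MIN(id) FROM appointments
1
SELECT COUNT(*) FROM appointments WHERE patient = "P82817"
1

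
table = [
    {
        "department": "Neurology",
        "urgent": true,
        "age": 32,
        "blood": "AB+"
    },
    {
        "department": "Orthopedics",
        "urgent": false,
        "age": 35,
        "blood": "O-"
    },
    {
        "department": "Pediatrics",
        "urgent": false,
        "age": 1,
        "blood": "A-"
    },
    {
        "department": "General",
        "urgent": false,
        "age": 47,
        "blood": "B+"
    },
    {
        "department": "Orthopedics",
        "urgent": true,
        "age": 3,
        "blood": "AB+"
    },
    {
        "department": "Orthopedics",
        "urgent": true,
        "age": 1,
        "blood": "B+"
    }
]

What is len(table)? 6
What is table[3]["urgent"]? False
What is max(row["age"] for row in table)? 47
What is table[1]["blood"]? "O-"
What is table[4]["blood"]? "AB+"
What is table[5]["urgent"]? True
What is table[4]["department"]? "Orthopedics"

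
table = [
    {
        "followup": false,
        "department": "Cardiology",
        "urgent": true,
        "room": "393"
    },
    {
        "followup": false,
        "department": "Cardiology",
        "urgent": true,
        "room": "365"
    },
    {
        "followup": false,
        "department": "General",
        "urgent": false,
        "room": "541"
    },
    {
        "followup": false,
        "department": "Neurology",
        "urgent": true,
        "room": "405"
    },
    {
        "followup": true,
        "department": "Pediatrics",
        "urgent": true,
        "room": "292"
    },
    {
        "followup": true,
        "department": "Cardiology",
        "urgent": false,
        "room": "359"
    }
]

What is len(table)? 6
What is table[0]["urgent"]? True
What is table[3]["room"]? "405"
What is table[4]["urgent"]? True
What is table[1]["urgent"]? True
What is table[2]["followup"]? False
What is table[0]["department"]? "Cardiology"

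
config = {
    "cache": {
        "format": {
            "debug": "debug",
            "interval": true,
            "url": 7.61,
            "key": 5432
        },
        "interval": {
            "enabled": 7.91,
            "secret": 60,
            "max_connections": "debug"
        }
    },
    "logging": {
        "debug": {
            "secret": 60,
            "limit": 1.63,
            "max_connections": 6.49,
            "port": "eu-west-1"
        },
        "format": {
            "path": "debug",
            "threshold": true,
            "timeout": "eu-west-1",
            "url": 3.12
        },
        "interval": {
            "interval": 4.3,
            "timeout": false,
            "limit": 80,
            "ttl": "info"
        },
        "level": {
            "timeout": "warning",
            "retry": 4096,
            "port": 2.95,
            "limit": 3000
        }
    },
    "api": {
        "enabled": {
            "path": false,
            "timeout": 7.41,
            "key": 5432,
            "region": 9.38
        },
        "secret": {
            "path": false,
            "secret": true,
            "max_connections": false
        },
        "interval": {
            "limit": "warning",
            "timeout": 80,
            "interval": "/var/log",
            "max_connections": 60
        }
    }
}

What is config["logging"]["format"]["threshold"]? True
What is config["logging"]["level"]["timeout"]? "warning"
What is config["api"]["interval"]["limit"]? "warning"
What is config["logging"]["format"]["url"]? 3.12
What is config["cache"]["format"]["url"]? 7.61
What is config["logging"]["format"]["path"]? "debug"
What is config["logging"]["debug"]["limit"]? 1.63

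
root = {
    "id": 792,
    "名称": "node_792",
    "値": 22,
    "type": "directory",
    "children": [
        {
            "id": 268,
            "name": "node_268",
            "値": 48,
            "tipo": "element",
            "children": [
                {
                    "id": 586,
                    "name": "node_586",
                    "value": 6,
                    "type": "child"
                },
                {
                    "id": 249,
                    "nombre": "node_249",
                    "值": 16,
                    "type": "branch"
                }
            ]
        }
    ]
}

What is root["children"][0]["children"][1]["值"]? 16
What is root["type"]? "directory"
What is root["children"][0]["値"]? 48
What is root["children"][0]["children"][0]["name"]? "node_586"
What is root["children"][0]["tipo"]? "element"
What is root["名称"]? "node_792"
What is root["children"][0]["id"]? 268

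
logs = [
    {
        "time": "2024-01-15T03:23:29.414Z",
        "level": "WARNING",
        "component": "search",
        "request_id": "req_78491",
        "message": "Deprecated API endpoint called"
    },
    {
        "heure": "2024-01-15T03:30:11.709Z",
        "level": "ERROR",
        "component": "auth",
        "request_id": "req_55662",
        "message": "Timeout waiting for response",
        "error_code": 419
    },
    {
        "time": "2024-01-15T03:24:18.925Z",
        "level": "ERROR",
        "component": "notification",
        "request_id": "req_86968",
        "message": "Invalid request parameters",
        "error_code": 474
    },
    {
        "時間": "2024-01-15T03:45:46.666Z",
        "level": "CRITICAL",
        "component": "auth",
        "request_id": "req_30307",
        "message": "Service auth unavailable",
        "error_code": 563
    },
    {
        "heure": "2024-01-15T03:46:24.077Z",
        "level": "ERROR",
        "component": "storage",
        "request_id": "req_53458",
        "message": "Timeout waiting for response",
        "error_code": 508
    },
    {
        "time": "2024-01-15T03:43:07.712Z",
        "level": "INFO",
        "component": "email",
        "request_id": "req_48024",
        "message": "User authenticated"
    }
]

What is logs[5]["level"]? "INFO"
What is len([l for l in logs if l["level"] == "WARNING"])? 1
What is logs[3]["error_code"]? 563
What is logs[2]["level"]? "ERROR"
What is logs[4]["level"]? "ERROR"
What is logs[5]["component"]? "email"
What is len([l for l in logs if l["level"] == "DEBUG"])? 0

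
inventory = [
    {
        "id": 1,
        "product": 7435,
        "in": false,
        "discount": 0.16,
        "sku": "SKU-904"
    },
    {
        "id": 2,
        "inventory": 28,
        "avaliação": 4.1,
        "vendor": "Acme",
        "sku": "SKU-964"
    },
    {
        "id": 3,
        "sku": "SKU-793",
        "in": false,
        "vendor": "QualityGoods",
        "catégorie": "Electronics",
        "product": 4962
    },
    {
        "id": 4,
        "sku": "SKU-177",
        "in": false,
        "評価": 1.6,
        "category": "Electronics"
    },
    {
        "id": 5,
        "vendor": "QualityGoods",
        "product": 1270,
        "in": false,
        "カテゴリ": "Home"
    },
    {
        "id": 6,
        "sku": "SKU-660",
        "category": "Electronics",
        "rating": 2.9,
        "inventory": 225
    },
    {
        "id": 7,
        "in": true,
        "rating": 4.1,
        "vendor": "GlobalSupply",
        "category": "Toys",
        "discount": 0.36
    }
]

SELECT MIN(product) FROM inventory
1270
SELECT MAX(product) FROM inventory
7435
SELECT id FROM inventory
[1, 2, 3, 4, 5, 6, 7]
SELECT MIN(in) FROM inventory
False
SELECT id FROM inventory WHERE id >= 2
[2, 3, 4, 5, 6, 7]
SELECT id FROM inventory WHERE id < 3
[1, 2]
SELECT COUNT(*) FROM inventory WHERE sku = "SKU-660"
1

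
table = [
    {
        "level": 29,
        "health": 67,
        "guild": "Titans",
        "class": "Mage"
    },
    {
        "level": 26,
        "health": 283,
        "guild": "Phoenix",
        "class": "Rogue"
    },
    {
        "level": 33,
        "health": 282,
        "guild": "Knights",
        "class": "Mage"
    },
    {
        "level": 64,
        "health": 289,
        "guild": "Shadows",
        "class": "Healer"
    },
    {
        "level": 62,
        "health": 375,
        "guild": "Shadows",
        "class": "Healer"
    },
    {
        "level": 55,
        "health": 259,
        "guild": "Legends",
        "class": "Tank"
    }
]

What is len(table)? 6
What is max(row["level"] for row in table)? 64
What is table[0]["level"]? 29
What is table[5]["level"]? 55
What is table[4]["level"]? 62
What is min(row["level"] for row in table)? 26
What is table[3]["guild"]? "Shadows"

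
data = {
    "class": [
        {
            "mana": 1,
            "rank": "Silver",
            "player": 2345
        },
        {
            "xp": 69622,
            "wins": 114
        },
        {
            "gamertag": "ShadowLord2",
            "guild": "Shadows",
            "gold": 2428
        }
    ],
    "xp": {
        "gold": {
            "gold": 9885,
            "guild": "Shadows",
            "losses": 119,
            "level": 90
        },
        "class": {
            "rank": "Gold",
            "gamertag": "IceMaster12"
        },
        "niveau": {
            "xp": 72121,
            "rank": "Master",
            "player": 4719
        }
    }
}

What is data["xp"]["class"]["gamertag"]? "IceMaster12"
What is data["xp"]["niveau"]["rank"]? "Master"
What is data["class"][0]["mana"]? 1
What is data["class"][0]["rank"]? "Silver"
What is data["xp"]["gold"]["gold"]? 9885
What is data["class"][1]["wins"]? 114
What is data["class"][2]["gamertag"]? "ShadowLord2"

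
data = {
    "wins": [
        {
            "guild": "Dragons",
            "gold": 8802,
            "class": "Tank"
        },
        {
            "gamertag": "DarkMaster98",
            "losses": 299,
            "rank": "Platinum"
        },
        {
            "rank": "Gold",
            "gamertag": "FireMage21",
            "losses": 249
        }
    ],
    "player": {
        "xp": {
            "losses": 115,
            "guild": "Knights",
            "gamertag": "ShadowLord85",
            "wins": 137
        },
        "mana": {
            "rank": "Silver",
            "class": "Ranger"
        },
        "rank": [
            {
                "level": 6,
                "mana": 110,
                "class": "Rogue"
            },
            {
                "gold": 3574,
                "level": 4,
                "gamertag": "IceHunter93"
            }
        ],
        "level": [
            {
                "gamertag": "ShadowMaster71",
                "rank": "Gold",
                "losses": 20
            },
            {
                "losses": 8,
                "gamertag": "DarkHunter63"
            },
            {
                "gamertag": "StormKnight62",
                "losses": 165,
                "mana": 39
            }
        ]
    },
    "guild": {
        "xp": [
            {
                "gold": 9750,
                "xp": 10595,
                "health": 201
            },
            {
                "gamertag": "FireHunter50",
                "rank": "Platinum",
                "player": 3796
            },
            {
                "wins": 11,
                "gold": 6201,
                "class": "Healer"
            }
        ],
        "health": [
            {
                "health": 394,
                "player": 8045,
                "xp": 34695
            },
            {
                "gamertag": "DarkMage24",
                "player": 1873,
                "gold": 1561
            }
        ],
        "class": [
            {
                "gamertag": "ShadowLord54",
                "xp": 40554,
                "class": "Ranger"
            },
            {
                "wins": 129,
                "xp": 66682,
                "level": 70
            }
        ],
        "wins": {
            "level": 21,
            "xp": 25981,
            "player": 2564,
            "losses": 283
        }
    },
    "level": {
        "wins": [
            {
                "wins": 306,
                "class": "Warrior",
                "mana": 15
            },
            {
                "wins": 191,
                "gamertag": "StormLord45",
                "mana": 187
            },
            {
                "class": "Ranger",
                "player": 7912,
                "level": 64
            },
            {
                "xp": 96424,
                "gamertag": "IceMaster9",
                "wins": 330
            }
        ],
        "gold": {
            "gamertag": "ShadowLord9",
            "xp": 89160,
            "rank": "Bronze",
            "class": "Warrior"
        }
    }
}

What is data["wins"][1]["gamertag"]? "DarkMaster98"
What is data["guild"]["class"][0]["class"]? "Ranger"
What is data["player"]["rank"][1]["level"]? 4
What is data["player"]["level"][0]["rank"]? "Gold"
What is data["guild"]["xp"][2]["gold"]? 6201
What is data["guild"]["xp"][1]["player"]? 3796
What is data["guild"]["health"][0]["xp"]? 34695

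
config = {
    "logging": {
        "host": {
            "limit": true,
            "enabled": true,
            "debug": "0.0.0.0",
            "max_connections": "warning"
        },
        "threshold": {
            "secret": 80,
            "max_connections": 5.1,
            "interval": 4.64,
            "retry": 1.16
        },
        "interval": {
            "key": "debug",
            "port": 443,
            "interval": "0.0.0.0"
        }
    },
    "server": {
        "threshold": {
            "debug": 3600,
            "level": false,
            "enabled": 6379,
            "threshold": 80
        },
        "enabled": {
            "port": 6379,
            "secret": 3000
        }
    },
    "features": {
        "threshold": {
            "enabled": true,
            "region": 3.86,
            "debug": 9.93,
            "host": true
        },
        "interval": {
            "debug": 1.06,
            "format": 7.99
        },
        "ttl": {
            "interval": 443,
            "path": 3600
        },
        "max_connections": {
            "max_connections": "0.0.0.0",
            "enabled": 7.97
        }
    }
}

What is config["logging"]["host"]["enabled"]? True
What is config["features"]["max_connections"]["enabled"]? 7.97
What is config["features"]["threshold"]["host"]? True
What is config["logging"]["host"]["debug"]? "0.0.0.0"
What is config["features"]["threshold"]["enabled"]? True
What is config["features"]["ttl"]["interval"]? 443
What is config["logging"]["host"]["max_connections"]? "warning"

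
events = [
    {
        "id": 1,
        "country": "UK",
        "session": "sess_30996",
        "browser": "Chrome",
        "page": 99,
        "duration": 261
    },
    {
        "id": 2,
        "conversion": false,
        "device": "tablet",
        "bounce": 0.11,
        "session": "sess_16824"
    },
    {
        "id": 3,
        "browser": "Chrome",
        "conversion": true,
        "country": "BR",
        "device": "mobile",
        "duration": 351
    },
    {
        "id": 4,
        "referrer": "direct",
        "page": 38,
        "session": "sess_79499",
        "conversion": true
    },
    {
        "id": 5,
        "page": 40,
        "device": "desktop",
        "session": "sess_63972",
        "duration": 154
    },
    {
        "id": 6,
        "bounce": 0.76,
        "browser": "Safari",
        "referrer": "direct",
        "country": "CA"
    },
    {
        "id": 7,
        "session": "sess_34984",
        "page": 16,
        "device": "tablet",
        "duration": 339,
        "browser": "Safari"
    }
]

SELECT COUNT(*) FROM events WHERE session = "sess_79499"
1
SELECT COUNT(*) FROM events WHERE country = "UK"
1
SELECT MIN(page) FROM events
16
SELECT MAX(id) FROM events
7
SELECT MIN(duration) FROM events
154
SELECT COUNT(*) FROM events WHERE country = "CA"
1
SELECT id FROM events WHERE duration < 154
[]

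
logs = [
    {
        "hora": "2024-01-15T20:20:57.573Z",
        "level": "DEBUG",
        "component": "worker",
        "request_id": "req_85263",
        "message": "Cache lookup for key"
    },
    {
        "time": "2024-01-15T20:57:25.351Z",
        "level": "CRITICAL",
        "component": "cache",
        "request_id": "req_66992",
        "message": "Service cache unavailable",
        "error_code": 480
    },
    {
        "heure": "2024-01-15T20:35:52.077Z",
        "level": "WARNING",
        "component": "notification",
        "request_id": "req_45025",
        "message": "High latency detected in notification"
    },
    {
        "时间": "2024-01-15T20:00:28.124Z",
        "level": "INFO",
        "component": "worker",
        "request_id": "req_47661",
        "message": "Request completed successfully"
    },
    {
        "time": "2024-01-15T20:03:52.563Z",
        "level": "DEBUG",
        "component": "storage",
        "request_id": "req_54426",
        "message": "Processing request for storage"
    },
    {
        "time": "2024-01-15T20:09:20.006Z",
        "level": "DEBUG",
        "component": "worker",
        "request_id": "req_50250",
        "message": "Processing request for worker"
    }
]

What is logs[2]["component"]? "notification"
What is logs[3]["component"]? "worker"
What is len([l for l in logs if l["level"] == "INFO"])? 1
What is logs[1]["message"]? "Service cache unavailable"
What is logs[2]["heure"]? "2024-01-15T20:35:52.077Z"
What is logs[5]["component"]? "worker"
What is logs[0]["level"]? "DEBUG"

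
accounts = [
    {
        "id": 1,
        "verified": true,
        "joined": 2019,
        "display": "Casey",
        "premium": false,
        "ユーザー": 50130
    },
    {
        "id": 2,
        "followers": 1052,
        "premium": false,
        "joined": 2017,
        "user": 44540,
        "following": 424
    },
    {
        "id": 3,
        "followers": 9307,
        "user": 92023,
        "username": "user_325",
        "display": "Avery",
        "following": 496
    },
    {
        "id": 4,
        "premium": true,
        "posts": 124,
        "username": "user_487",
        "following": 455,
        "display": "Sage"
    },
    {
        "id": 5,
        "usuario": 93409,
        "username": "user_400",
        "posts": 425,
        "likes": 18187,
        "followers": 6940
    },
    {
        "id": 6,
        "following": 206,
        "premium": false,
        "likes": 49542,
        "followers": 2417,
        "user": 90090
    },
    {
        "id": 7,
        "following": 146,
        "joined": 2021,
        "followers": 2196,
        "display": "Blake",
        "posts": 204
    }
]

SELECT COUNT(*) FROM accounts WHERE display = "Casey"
1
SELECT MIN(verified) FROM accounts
True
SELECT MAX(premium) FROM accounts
True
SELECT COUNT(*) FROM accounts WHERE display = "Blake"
1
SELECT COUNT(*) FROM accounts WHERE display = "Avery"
1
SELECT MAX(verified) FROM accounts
True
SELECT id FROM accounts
[1, 2, 3, 4, 5, 6, 7]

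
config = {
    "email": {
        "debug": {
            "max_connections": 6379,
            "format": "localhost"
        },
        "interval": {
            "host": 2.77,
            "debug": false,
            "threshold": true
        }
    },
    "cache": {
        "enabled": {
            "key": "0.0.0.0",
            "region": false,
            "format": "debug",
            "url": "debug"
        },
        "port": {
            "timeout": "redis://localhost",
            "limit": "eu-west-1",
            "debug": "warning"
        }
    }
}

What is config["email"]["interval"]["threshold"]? True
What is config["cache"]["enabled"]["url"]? "debug"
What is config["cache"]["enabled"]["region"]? False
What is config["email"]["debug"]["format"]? "localhost"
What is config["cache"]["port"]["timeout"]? "redis://localhost"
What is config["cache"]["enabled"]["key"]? "0.0.0.0"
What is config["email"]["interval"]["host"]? 2.77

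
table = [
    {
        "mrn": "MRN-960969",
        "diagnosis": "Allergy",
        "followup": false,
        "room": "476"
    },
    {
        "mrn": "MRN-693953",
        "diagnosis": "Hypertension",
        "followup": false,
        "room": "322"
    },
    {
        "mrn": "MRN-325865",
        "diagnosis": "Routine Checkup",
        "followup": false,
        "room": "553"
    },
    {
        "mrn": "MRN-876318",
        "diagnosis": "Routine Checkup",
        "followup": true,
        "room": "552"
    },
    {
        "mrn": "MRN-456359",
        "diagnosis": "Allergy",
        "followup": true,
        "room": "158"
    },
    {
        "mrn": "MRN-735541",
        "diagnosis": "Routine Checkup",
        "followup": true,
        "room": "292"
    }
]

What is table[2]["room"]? "553"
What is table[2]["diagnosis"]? "Routine Checkup"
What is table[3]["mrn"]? "MRN-876318"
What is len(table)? 6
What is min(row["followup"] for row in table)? False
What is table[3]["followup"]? True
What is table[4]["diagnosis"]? "Allergy"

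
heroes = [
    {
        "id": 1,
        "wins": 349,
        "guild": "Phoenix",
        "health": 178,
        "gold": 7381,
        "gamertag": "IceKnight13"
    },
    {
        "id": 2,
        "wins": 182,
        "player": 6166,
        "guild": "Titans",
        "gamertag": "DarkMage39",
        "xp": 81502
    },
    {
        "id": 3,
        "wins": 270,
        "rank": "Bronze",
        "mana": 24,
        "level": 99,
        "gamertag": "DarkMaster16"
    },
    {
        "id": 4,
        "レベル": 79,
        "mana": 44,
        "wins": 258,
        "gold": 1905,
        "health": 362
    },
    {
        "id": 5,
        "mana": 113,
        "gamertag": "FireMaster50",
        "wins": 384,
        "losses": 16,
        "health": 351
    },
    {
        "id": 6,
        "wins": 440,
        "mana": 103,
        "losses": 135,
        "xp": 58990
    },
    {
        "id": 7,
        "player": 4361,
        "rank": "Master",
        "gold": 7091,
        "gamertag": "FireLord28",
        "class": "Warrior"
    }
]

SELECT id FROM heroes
[1, 2, 3, 4, 5, 6, 7]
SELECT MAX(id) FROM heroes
7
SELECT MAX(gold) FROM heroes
7381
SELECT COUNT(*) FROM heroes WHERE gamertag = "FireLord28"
1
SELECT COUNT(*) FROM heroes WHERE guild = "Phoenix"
1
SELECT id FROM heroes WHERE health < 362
[1, 5]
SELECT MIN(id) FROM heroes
1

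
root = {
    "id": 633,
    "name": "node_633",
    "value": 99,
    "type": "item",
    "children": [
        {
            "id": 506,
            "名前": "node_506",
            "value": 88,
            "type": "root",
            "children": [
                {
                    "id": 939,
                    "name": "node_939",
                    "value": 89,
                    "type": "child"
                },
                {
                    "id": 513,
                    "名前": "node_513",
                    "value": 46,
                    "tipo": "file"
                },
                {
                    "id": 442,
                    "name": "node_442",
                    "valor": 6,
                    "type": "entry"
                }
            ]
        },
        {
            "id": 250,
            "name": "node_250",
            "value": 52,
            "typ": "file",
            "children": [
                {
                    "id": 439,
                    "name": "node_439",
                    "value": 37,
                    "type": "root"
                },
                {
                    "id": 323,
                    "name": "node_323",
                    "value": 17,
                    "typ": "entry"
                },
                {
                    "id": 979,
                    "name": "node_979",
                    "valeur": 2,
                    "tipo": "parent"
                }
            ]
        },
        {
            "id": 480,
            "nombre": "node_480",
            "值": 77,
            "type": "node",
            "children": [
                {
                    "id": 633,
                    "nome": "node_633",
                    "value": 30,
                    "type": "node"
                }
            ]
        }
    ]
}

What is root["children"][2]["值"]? 77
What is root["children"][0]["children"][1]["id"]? 513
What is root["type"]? "item"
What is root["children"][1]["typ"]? "file"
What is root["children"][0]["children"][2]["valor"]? 6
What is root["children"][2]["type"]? "node"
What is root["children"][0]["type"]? "root"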